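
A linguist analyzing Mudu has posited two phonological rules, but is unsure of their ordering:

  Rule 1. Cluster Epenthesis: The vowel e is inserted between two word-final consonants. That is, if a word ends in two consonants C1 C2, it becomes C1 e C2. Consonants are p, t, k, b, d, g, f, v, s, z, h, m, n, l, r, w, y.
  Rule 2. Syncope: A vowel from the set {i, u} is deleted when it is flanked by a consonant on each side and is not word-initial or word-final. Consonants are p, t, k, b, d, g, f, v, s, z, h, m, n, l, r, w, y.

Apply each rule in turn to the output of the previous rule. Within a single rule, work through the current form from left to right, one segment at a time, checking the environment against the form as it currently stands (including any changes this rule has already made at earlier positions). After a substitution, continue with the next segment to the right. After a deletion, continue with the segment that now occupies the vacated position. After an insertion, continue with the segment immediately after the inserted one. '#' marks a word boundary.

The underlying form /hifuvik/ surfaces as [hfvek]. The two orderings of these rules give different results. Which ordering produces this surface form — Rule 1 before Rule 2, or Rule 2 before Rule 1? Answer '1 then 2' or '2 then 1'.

Order 1 then 2:
  1 Cluster Epenthesis: no change — [hifuvik]
  2 Syncope: [hifuvik] → [hfvk]
  result: [hfvk]
Order 2 then 1:
  2 Syncope: [hifuvik] → [hfvk]
  1 Cluster Epenthesis: [hfvk] → [hfvek]
  result: [hfvek]

2 then 1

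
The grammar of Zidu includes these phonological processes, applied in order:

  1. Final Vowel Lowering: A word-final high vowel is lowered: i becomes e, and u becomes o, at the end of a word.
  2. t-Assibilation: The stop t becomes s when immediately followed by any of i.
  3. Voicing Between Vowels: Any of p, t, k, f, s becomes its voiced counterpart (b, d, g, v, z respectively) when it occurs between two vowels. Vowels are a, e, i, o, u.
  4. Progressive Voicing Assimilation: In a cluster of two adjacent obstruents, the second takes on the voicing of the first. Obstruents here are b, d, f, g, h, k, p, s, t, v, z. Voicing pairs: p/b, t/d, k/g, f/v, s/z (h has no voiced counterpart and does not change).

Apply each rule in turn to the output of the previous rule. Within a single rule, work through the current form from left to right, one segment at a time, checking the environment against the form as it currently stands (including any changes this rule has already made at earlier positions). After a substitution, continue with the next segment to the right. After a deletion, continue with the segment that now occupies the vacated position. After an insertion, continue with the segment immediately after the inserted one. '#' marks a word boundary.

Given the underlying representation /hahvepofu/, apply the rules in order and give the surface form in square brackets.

1 Final Vowel Lowering: [hahvepofu] → [hahvepofo]
2 t-Assibilation: no change — [hahvepofo]
3 Voicing Between Vowels: [hahvepofo] → [hahvebovo]
4 Progressive Voicing Assimilation: [hahvebovo] → [hahfebovo]

[hahfebovo]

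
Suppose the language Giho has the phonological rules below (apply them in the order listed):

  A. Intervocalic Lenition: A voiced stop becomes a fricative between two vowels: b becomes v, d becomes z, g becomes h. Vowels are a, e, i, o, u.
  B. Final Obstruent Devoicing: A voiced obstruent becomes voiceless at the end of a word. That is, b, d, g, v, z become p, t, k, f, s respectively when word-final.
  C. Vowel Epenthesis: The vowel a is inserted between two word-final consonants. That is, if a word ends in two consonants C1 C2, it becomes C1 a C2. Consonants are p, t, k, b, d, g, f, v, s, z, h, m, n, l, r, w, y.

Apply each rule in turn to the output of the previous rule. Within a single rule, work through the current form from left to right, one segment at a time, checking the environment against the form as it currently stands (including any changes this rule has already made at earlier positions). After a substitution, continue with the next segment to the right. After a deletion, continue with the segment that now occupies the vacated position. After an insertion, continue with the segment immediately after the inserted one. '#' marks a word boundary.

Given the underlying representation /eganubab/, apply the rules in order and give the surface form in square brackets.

[ehanuvap]

A Intervocalic Lenition: [eganubab] → [ehanuvab]
B Final Obstruent Devoicing: [ehanuvab] → [ehanuvap]
C Vowel Epenthesis: no change — [ehanuvap]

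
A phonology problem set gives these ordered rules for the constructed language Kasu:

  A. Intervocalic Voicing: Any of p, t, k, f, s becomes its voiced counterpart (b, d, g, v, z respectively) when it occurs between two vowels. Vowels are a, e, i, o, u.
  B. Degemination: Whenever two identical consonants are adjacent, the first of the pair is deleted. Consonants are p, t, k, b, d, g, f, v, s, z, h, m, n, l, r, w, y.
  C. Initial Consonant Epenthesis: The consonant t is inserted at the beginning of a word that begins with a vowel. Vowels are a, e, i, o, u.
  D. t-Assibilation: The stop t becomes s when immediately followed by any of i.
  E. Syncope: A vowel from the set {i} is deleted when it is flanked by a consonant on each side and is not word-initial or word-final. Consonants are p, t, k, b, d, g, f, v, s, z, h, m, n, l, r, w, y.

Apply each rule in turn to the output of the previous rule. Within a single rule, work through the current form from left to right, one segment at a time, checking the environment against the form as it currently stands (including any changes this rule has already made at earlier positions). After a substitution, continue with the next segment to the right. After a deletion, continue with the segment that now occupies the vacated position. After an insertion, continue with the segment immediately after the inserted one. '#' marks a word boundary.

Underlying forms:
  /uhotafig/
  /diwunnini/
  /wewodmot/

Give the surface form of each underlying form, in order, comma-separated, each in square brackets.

[tuhodavg], [dwunni], [wewodmot]

/uhotafig/:
  A Intervocalic Voicing: [uhotafig] → [uhodavig]
  B Degemination: no change — [uhodavig]
  C Initial Consonant Epenthesis: [uhodavig] → [tuhodavig]
  D t-Assibilation: no change — [tuhodavig]
  E Syncope: [tuhodavig] → [tuhodavg]
/diwunnini/:
  A Intervocalic Voicing: no change — [diwunnini]
  B Degemination: [diwunnini] → [diwunini]
  C Initial Consonant Epenthesis: no change — [diwunini]
  D t-Assibilation: no change — [diwunini]
  E Syncope: [diwunini] → [dwunni]
/wewodmot/:
  A Intervocalic Voicing: no change — [wewodmot]
  B Degemination: no change — [wewodmot]
  C Initial Consonant Epenthesis: no change — [wewodmot]
  D t-Assibilation: no change — [wewodmot]
  E Syncope: no change — [wewodmot]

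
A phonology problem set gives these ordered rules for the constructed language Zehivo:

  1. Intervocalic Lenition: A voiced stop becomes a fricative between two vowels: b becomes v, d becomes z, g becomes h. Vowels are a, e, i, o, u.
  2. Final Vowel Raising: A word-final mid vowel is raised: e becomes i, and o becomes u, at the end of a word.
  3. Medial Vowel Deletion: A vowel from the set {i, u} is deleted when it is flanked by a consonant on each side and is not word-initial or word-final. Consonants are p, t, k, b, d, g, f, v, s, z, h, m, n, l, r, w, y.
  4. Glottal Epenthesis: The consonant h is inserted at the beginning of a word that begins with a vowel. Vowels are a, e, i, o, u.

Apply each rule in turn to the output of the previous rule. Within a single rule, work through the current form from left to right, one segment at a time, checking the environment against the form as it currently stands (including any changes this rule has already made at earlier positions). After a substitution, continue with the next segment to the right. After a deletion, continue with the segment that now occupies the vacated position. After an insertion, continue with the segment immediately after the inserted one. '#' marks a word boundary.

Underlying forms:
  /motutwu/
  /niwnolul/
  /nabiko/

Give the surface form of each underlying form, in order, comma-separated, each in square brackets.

[mottwu], [nwnoll], [navku]

/motutwu/:
  1 Intervocalic Lenition: no change — [motutwu]
  2 Final Vowel Raising: no change — [motutwu]
  3 Medial Vowel Deletion: [motutwu] → [mottwu]
  4 Glottal Epenthesis: no change — [mottwu]
/niwnolul/:
  1 Intervocalic Lenition: no change — [niwnolul]
  2 Final Vowel Raising: no change — [niwnolul]
  3 Medial Vowel Deletion: [niwnolul] → [nwnoll]
  4 Glottal Epenthesis: no change — [nwnoll]
/nabiko/:
  1 Intervocalic Lenition: [nabiko] → [naviko]
  2 Final Vowel Raising: [naviko] → [naviku]
  3 Medial Vowel Deletion: [naviku] → [navku]
  4 Glottal Epenthesis: no change — [navku]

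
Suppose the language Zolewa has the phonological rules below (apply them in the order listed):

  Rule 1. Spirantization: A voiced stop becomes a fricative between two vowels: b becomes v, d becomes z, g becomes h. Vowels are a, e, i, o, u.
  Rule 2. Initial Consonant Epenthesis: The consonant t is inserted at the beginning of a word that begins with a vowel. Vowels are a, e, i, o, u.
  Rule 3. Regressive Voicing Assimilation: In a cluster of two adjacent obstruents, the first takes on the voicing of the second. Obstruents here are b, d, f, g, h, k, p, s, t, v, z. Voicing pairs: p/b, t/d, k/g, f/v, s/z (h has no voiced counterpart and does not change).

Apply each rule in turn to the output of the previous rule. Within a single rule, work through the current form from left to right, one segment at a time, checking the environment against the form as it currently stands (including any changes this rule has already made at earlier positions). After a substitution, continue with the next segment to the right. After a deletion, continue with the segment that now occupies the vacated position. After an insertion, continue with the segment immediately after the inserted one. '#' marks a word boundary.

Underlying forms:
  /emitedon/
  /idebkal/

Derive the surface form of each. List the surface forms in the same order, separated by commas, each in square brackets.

[temitezon], [tizepkal]

/emitedon/:
  Rule 1 Spirantization: [emitedon] → [emitezon]
  Rule 2 Initial Consonant Epenthesis: [emitezon] → [temitezon]
  Rule 3 Regressive Voicing Assimilation: no change — [temitezon]
/idebkal/:
  Rule 1 Spirantization: [idebkal] → [izebkal]
  Rule 2 Initial Consonant Epenthesis: [izebkal] → [tizebkal]
  Rule 3 Regressive Voicing Assimilation: [tizebkal] → [tizepkal]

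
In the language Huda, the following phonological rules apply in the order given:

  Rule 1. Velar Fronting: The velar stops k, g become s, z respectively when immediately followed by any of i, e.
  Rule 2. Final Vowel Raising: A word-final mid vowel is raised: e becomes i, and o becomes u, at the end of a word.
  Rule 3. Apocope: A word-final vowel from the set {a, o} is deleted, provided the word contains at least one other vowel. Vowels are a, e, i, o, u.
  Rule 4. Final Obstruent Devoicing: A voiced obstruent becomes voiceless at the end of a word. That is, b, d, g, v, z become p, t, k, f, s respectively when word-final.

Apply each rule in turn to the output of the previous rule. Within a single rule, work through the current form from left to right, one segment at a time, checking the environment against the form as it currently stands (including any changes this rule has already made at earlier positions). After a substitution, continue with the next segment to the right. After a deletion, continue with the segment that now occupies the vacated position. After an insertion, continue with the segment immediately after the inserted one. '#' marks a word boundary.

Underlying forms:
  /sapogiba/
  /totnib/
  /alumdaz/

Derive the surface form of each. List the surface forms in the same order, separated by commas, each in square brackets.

[sapozip], [totnip], [alumdas]

/sapogiba/:
  Rule 1 Velar Fronting: [sapogiba] → [sapoziba]
  Rule 2 Final Vowel Raising: no change — [sapoziba]
  Rule 3 Apocope: [sapoziba] → [sapozib]
  Rule 4 Final Obstruent Devoicing: [sapozib] → [sapozip]
/totnib/:
  Rule 1 Velar Fronting: no change — [totnib]
  Rule 2 Final Vowel Raising: no change — [totnib]
  Rule 3 Apocope: no change — [totnib]
  Rule 4 Final Obstruent Devoicing: [totnib] → [totnip]
/alumdaz/:
  Rule 1 Velar Fronting: no change — [alumdaz]
  Rule 2 Final Vowel Raising: no change — [alumdaz]
  Rule 3 Apocope: no change — [alumdaz]
  Rule 4 Final Obstruent Devoicing: [alumdaz] → [alumdas]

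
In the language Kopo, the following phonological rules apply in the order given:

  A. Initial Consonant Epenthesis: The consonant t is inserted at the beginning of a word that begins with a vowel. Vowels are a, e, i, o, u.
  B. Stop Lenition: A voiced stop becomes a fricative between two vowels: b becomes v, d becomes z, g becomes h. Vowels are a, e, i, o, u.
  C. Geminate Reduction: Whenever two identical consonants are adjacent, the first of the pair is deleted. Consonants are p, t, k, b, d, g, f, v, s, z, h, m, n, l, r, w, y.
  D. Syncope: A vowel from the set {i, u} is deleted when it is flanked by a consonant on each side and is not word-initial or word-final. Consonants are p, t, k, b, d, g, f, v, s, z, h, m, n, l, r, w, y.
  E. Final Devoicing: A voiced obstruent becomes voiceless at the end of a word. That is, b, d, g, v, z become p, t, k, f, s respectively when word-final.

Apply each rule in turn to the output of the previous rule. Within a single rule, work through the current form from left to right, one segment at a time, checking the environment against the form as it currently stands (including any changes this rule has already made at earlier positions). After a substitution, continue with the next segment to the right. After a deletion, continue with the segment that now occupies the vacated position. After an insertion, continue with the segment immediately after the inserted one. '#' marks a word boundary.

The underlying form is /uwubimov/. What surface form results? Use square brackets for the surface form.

[twvmof]

A Initial Consonant Epenthesis: [uwubimov] → [tuwubimov]
B Stop Lenition: [tuwubimov] → [tuwuvimov]
C Geminate Reduction: no change — [tuwuvimov]
D Syncope: [tuwuvimov] → [twvmov]
E Final Devoicing: [twvmov] → [twvmof]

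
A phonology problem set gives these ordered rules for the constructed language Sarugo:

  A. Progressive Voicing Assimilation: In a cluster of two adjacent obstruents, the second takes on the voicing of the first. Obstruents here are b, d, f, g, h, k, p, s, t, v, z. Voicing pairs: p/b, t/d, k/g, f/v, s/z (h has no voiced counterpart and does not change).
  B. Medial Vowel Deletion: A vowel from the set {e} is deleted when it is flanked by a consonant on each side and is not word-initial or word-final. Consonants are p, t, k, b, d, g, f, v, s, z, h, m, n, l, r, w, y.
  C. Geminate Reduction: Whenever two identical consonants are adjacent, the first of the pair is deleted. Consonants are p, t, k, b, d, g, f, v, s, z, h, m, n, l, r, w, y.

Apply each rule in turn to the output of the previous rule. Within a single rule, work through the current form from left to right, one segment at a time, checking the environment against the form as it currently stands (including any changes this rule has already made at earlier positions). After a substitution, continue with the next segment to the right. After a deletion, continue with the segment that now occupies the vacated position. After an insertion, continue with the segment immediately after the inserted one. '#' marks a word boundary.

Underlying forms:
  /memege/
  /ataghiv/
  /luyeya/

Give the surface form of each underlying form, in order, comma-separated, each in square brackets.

/memege/:
  A Progressive Voicing Assimilation: no change — [memege]
  B Medial Vowel Deletion: [memege] → [mmge]
  C Geminate Reduction: [mmge] → [mge]
/ataghiv/:
  A Progressive Voicing Assimilation: no change — [ataghiv]
  B Medial Vowel Deletion: no change — [ataghiv]
  C Geminate Reduction: no change — [ataghiv]
/luyeya/:
  A Progressive Voicing Assimilation: no change — [luyeya]
  B Medial Vowel Deletion: [luyeya] → [luyya]
  C Geminate Reduction: [luyya] → [luya]

[mge], [ataghiv], [luya]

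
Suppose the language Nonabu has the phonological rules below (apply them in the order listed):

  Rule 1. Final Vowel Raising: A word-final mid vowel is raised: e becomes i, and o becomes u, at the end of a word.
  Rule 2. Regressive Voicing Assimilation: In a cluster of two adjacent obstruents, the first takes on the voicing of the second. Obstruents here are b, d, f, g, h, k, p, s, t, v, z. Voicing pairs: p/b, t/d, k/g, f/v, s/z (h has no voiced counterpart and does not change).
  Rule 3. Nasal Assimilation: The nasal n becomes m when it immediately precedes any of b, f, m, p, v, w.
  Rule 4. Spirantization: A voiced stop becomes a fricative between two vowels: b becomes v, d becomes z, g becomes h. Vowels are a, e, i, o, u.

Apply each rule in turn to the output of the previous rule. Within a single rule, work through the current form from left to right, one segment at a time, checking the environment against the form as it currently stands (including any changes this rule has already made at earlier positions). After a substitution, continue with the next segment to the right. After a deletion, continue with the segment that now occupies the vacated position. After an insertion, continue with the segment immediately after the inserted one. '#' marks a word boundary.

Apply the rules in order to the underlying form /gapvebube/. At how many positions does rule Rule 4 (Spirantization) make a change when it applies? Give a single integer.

Rule 1 Final Vowel Raising: [gapvebube] → [gapvebubi]
Rule 2 Regressive Voicing Assimilation: [gapvebubi] → [gabvebubi]
Rule 3 Nasal Assimilation: no change — [gabvebubi]
Rule 4 Spirantization: [gabvebubi] → [gabvevuvi]
Rule Rule 4 changed 2 position(s).

2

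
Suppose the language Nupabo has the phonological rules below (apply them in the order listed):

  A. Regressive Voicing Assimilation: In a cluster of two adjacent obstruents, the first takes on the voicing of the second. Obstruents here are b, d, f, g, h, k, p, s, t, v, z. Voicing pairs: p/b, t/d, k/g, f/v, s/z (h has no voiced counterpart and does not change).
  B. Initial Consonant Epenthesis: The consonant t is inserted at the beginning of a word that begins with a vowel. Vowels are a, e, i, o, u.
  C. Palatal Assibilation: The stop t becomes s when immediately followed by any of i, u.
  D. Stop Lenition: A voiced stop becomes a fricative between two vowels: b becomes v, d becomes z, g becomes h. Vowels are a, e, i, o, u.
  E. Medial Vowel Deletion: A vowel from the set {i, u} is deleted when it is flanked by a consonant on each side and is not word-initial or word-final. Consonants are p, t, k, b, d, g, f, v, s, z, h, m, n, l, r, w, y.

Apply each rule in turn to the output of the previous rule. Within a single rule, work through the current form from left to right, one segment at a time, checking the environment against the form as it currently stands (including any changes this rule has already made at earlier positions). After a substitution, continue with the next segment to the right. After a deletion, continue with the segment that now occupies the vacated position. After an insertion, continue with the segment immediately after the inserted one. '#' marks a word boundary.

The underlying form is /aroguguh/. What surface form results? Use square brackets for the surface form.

A Regressive Voicing Assimilation: no change — [aroguguh]
B Initial Consonant Epenthesis: [aroguguh] → [taroguguh]
C Palatal Assibilation: no change — [taroguguh]
D Stop Lenition: [taroguguh] → [tarohuhuh]
E Medial Vowel Deletion: [tarohuhuh] → [tarohhh]

[tarohhh]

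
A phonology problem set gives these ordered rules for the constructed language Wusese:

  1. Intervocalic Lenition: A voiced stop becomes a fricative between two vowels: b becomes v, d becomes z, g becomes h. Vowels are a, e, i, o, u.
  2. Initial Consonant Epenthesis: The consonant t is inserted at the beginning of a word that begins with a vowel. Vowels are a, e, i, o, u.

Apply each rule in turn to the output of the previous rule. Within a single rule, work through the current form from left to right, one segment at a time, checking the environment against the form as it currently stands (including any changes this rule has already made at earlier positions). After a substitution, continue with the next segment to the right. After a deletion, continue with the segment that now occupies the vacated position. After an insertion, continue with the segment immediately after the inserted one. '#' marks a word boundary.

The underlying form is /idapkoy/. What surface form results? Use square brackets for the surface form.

[tizapkoy]

1 Intervocalic Lenition: [idapkoy] → [izapkoy]
2 Initial Consonant Epenthesis: [izapkoy] → [tizapkoy]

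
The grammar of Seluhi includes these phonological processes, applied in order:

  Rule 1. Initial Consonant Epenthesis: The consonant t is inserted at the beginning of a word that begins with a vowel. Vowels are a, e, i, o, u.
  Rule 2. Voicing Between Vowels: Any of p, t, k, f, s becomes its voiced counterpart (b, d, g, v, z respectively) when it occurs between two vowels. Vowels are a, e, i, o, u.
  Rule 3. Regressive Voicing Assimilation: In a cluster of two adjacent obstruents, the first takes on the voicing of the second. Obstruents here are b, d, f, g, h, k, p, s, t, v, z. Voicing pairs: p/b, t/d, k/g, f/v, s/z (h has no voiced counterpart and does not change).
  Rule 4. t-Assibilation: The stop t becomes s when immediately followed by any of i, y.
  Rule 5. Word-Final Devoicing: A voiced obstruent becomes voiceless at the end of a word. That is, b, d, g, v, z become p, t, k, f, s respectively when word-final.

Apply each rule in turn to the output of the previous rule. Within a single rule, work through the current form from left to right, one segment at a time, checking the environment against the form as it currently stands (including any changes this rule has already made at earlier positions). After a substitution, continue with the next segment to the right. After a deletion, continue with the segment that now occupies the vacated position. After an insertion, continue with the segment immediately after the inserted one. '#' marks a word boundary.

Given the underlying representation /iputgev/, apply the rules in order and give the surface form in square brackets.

[sibudgef]

Rule 1 Initial Consonant Epenthesis: [iputgev] → [tiputgev]
Rule 2 Voicing Between Vowels: [tiputgev] → [tibutgev]
Rule 3 Regressive Voicing Assimilation: [tibutgev] → [tibudgev]
Rule 4 t-Assibilation: [tibudgev] → [sibudgev]
Rule 5 Word-Final Devoicing: [sibudgev] → [sibudgef]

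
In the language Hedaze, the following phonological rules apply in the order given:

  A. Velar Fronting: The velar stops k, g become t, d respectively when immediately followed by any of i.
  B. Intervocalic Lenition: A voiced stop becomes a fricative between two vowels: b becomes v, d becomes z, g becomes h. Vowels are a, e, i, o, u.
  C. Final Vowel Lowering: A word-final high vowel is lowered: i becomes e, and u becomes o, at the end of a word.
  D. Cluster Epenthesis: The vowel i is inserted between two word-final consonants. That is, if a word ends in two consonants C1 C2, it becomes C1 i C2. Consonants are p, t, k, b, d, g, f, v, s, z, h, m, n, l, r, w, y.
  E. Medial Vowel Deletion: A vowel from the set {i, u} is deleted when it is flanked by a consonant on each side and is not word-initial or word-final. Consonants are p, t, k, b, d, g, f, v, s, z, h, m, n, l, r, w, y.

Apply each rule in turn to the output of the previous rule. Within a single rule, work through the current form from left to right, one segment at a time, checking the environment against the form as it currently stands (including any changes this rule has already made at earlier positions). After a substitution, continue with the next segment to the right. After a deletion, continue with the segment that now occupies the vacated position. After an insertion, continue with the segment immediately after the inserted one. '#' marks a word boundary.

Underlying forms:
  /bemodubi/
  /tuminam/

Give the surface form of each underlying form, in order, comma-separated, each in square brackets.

[bemozve], [tmnam]

/bemodubi/:
  A Velar Fronting: no change — [bemodubi]
  B Intervocalic Lenition: [bemodubi] → [bemozuvi]
  C Final Vowel Lowering: [bemozuvi] → [bemozuve]
  D Cluster Epenthesis: no change — [bemozuve]
  E Medial Vowel Deletion: [bemozuve] → [bemozve]
/tuminam/:
  A Velar Fronting: no change — [tuminam]
  B Intervocalic Lenition: no change — [tuminam]
  C Final Vowel Lowering: no change — [tuminam]
  D Cluster Epenthesis: no change — [tuminam]
  E Medial Vowel Deletion: [tuminam] → [tmnam]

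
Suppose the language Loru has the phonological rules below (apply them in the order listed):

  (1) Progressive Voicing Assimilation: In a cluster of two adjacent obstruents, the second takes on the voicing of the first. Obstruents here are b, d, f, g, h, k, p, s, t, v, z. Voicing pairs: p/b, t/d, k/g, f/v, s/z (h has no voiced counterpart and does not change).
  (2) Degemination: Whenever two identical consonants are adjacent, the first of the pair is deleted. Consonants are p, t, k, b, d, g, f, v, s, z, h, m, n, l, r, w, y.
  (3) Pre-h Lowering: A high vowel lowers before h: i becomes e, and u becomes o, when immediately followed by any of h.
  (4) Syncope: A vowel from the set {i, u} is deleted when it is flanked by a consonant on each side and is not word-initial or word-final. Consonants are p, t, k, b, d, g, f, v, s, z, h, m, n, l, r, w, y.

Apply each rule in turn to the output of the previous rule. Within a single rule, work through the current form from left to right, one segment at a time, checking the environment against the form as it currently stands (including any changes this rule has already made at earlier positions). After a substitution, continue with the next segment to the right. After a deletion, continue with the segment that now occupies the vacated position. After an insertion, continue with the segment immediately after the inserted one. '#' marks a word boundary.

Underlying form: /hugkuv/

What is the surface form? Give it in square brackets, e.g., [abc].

[hgv]

(1) Progressive Voicing Assimilation: [hugkuv] → [hugguv]
(2) Degemination: [hugguv] → [huguv]
(3) Pre-h Lowering: no change — [huguv]
(4) Syncope: [huguv] → [hgv]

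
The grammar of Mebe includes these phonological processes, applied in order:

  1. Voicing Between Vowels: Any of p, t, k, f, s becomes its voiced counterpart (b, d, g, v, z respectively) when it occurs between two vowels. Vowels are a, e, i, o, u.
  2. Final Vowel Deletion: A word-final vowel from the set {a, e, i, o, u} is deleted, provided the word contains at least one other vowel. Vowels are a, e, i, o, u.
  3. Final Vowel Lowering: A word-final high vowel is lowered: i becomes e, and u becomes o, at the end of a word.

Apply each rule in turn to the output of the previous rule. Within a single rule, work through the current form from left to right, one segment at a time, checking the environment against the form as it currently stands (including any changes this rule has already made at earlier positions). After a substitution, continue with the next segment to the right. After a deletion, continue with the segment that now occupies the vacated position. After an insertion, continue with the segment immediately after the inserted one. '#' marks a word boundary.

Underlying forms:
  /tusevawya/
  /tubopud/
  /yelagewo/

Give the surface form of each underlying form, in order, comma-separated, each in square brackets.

/tusevawya/:
  1 Voicing Between Vowels: [tusevawya] → [tuzevawya]
  2 Final Vowel Deletion: [tuzevawya] → [tuzevawy]
  3 Final Vowel Lowering: no change — [tuzevawy]
/tubopud/:
  1 Voicing Between Vowels: [tubopud] → [tubobud]
  2 Final Vowel Deletion: no change — [tubobud]
  3 Final Vowel Lowering: no change — [tubobud]
/yelagewo/:
  1 Voicing Between Vowels: no change — [yelagewo]
  2 Final Vowel Deletion: [yelagewo] → [yelagew]
  3 Final Vowel Lowering: no change — [yelagew]

[tuzevawy], [tubobud], [yelagew]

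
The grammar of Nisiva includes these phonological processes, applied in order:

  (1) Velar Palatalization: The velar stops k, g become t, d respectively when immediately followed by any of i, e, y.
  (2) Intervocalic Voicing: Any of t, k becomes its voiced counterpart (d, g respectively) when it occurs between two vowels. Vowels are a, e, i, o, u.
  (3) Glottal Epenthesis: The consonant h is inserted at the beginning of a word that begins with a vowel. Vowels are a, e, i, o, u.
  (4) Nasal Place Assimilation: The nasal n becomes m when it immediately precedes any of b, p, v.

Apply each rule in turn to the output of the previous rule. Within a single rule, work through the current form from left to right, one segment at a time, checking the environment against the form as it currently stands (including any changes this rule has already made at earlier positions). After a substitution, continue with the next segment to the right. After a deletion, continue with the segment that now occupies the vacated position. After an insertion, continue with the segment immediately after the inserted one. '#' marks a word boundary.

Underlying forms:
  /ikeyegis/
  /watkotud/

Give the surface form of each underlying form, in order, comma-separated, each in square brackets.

[hideyedis], [watkodud]

/ikeyegis/:
  (1) Velar Palatalization: [ikeyegis] → [iteyedis]
  (2) Intervocalic Voicing: [iteyedis] → [ideyedis]
  (3) Glottal Epenthesis: [ideyedis] → [hideyedis]
  (4) Nasal Place Assimilation: no change — [hideyedis]
/watkotud/:
  (1) Velar Palatalization: no change — [watkotud]
  (2) Intervocalic Voicing: [watkotud] → [watkodud]
  (3) Glottal Epenthesis: no change — [watkodud]
  (4) Nasal Place Assimilation: no change — [watkodud]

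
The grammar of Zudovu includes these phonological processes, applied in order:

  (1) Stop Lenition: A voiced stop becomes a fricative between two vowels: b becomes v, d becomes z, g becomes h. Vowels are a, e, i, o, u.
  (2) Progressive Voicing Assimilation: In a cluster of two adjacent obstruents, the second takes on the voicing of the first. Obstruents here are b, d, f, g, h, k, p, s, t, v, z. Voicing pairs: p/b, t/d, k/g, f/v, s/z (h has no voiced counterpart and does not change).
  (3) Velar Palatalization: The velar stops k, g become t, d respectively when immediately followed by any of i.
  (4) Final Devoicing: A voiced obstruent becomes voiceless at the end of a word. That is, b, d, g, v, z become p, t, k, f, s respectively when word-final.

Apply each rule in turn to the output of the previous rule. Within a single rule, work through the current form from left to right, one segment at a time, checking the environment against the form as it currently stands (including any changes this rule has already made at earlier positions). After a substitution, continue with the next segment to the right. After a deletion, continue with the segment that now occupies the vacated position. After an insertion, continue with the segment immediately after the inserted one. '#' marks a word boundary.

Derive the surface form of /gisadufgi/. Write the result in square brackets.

[disazufti]

(1) Stop Lenition: [gisadufgi] → [gisazufgi]
(2) Progressive Voicing Assimilation: [gisazufgi] → [gisazufki]
(3) Velar Palatalization: [gisazufki] → [disazufti]
(4) Final Devoicing: no change — [disazufti]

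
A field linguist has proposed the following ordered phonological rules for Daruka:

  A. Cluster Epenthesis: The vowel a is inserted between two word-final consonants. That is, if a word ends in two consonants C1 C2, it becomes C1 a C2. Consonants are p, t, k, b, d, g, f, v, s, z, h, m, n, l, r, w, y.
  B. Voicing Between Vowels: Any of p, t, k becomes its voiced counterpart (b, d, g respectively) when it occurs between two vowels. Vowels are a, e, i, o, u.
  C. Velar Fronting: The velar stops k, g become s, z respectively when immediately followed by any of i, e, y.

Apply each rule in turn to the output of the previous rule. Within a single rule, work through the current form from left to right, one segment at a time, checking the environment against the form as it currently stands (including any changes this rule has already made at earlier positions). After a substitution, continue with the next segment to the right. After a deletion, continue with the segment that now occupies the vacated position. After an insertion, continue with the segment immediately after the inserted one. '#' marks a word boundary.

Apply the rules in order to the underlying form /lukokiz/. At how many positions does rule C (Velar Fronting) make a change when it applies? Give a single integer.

1

A Cluster Epenthesis: no change — [lukokiz]
B Voicing Between Vowels: [lukokiz] → [lugogiz]
C Velar Fronting: [lugogiz] → [lugoziz]
Rule C changed 1 position(s).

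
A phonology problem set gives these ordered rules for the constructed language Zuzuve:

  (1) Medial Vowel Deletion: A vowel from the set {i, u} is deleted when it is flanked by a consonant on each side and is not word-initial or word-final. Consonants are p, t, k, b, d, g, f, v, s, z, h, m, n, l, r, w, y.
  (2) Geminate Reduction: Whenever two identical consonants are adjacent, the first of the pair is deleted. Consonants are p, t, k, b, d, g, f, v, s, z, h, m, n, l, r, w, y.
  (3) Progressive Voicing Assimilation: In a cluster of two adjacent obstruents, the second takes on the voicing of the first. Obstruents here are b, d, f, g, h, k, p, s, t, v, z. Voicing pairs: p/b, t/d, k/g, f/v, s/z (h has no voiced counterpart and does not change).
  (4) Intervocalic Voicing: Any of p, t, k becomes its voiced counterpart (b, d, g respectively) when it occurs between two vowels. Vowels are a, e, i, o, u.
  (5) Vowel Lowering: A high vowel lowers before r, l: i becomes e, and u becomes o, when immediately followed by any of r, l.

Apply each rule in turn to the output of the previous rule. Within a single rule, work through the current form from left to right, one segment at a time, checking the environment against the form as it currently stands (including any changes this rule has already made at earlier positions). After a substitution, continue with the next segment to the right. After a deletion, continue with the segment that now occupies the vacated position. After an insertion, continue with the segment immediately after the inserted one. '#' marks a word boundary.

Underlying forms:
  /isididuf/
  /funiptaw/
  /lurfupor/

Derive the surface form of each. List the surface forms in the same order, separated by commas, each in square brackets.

[istf], [fnptaw], [lrfpor]

/isididuf/:
  (1) Medial Vowel Deletion: [isididuf] → [isddf]
  (2) Geminate Reduction: [isddf] → [isdf]
  (3) Progressive Voicing Assimilation: [isdf] → [istf]
  (4) Intervocalic Voicing: no change — [istf]
  (5) Vowel Lowering: no change — [istf]
/funiptaw/:
  (1) Medial Vowel Deletion: [funiptaw] → [fnptaw]
  (2) Geminate Reduction: no change — [fnptaw]
  (3) Progressive Voicing Assimilation: no change — [fnptaw]
  (4) Intervocalic Voicing: no change — [fnptaw]
  (5) Vowel Lowering: no change — [fnptaw]
/lurfupor/:
  (1) Medial Vowel Deletion: [lurfupor] → [lrfpor]
  (2) Geminate Reduction: no change — [lrfpor]
  (3) Progressive Voicing Assimilation: no change — [lrfpor]
  (4) Intervocalic Voicing: no change — [lrfpor]
  (5) Vowel Lowering: no change — [lrfpor]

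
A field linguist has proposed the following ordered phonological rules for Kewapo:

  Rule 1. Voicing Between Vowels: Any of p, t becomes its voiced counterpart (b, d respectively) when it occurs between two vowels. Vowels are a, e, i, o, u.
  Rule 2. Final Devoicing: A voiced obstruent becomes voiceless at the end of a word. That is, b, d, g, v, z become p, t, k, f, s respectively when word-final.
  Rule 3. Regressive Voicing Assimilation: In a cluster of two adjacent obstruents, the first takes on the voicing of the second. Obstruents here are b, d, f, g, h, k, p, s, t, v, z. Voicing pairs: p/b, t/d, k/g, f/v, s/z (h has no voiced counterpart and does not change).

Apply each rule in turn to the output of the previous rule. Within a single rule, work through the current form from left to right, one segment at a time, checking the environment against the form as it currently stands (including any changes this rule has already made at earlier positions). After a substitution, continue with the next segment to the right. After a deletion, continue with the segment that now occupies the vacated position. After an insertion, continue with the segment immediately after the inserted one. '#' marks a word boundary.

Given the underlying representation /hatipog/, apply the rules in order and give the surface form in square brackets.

Rule 1 Voicing Between Vowels: [hatipog] → [hadibog]
Rule 2 Final Devoicing: [hadibog] → [hadibok]
Rule 3 Regressive Voicing Assimilation: no change — [hadibok]

[hadibok]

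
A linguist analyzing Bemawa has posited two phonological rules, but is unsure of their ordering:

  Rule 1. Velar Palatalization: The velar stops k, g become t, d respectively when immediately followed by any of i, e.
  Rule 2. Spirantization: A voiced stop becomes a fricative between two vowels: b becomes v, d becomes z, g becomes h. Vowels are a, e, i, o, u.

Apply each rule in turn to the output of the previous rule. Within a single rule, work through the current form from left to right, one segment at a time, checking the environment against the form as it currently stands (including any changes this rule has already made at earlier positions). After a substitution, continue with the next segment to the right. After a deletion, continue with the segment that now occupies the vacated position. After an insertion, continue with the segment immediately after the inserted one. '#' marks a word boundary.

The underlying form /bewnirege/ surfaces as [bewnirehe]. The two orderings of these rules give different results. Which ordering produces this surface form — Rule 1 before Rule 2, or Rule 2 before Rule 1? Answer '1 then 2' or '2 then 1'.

2 then 1

Order 1 then 2:
  1 Velar Palatalization: [bewnirege] → [bewnirede]
  2 Spirantization: [bewnirede] → [bewnireze]
  result: [bewnireze]
Order 2 then 1:
  2 Spirantization: [bewnirege] → [bewnirehe]
  1 Velar Palatalization: no change — [bewnirehe]
  result: [bewnirehe]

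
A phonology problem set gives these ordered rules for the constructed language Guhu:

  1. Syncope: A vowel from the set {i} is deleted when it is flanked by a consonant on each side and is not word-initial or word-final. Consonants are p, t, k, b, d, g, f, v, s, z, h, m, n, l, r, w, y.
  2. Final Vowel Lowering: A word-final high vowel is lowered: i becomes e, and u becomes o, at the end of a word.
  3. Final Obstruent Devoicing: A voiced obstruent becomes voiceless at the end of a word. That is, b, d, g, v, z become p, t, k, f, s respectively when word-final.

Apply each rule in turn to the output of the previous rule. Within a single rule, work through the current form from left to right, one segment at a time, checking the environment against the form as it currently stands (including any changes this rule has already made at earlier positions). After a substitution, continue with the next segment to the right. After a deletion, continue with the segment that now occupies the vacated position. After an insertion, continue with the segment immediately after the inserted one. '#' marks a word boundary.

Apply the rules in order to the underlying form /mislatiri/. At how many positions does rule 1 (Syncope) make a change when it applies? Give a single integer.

2

1 Syncope: [mislatiri] → [mslatri]
2 Final Vowel Lowering: [mslatri] → [mslatre]
3 Final Obstruent Devoicing: no change — [mslatre]
Rule 1 changed 2 position(s).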